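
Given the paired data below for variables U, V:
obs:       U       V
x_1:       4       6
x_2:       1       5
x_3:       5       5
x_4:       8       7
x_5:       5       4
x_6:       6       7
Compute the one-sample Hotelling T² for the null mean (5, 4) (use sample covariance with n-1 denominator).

Step 1 — sample mean vector:
  mean(U) = (4 + 1 + 5 + 8 + 5 + 6) / 6 = 29/6 = 4.8333
  mean(V) = (6 + 5 + 5 + 7 + 4 + 7) / 6 = 34/6 = 5.6667
  x̄ = (4.8333, 5.6667),  deviation x̄ - mu_0 = (4.8333, 5.6667) - (5, 4) = (-0.1667, 1.6667).

Step 2 — sample covariance matrix, S[i,j] = (1/(n-1)) · Σ_k (x_{k,i} - mean_i) · (x_{k,j} - mean_j), divisor n-1 = 5:
  S[U,U] = ((-0.8333)·(-0.8333) + (-3.8333)·(-3.8333) + (0.1667)·(0.1667) + (3.1667)·(3.1667) + (0.1667)·(0.1667) + (1.1667)·(1.1667)) / 5 = 26.8333/5 = 5.3667
  S[U,V] = ((-0.8333)·(0.3333) + (-3.8333)·(-0.6667) + (0.1667)·(-0.6667) + (3.1667)·(1.3333) + (0.1667)·(-1.6667) + (1.1667)·(1.3333)) / 5 = 7.6667/5 = 1.5333
  S[V,V] = ((0.3333)·(0.3333) + (-0.6667)·(-0.6667) + (-0.6667)·(-0.6667) + (1.3333)·(1.3333) + (-1.6667)·(-1.6667) + (1.3333)·(1.3333)) / 5 = 7.3333/5 = 1.4667
  S = [[5.3667, 1.5333],
 [1.5333, 1.4667]].

Step 3 — invert S. det(S) = 5.3667·1.4667 - (1.5333)² = 5.52.
  S^{-1} = (1/det) · [[d, -b], [-b, a]] = [[0.2657, -0.2778],
 [-0.2778, 0.9722]].

Step 4 — quadratic form (x̄ - mu_0)^T · S^{-1} · (x̄ - mu_0):
  S^{-1} · (x̄ - mu_0) = (-0.5072, 1.6667),
  (x̄ - mu_0)^T · [...] = (-0.1667)·(-0.5072) + (1.6667)·(1.6667) = 2.8623.

Step 5 — scale by n: T² = 6 · 2.8623 = 17.1739.

T² ≈ 17.1739


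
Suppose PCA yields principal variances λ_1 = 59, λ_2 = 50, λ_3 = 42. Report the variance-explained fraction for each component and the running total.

Step 1 — total variance = trace(Sigma) = Σ λ_i = 59 + 50 + 42 = 151.

Step 2 — fraction explained by component i = λ_i / Σ λ:
  PC1: 59/151 = 0.3907
  PC2: 50/151 = 0.3311
  PC3: 42/151 = 0.2781

Step 3 — cumulative fraction after k components = (λ_1 + ... + λ_k) / Σ λ:
  k = 1: 59/151 = 0.3907
  k = 2: (59 + 50)/151 = 109/151 = 0.7219
  k = 3: (59 + 50 + 42)/151 = 151/151 = 1

Summary (fraction, with percent):

explained: PC1 0.3907 (39.07%), PC2 0.3311 (33.11%), PC3 0.2781 (27.81%);  cumulative: 0.3907, 0.7219, 1


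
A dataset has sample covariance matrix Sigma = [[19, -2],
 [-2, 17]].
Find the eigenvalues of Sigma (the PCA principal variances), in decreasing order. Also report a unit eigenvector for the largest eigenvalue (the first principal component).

Step 1 — characteristic polynomial of 2×2 Sigma:
  det(Sigma - λI) = λ² - trace · λ + det = 0.
  trace = 19 + 17 = 36, det = 19·17 - (-2)² = 319.
Step 2 — discriminant:
  Δ = trace² - 4·det = 1296 - 1276 = 20.
Step 3 — eigenvalues:
  λ = (trace ± √Δ)/2 = (36 ± 4.4721)/2,
  λ_1 = 20.2361,  λ_2 = 15.7639.

Step 4 — unit eigenvector for λ_1: solve (Sigma - λ_1 I)v = 0. First row:
  (19 - 20.2361)·v_x + (-2)·v_y = 0, i.e. (-1.2361)·v_x + (-2)·v_y = 0,
  so v ∝ (b, λ_1 - a) = (-2, 1.2361); multiply by -1 so the first entry is positive: u = (2, -1.2361).
  ||u|| = √((2)² + (-1.2361)²) = √(5.5279) ≈ 2.3511,
  v_1 = u/||u|| ≈ (0.8507, -0.5257) (||v_1|| = 1).

λ_1 = 20.2361,  λ_2 = 15.7639;  v_1 ≈ (0.8507, -0.5257)


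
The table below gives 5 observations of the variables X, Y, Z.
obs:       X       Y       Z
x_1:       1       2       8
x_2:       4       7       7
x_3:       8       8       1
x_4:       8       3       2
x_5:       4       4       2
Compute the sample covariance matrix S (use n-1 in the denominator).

Step 1 — column means:
  mean(X) = (1 + 4 + 8 + 8 + 4) / 5 = 25/5 = 5
  mean(Y) = (2 + 7 + 8 + 3 + 4) / 5 = 24/5 = 4.8
  mean(Z) = (8 + 7 + 1 + 2 + 2) / 5 = 20/5 = 4

Step 2 — sample covariance S[i,j] = (1/(n-1)) · Σ_k (x_{k,i} - mean_i) · (x_{k,j} - mean_j), with n-1 = 4.
  S[X,X] = ((-4)·(-4) + (-1)·(-1) + (3)·(3) + (3)·(3) + (-1)·(-1)) / 4 = 36/4 = 9
  S[X,Y] = ((-4)·(-2.8) + (-1)·(2.2) + (3)·(3.2) + (3)·(-1.8) + (-1)·(-0.8)) / 4 = 14/4 = 3.5
  S[X,Z] = ((-4)·(4) + (-1)·(3) + (3)·(-3) + (3)·(-2) + (-1)·(-2)) / 4 = -32/4 = -8
  S[Y,Y] = ((-2.8)·(-2.8) + (2.2)·(2.2) + (3.2)·(3.2) + (-1.8)·(-1.8) + (-0.8)·(-0.8)) / 4 = 26.8/4 = 6.7
  S[Y,Z] = ((-2.8)·(4) + (2.2)·(3) + (3.2)·(-3) + (-1.8)·(-2) + (-0.8)·(-2)) / 4 = -9/4 = -2.25
  S[Z,Z] = ((4)·(4) + (3)·(3) + (-3)·(-3) + (-2)·(-2) + (-2)·(-2)) / 4 = 42/4 = 10.5

S is symmetric (S[j,i] = S[i,j]). Assembling:

S = [[9, 3.5, -8],
 [3.5, 6.7, -2.25],
 [-8, -2.25, 10.5]]


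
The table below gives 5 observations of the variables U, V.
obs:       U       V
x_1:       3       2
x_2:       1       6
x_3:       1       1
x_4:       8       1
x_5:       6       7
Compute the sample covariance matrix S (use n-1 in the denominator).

Step 1 — column means:
  mean(U) = (3 + 1 + 1 + 8 + 6) / 5 = 19/5 = 3.8
  mean(V) = (2 + 6 + 1 + 1 + 7) / 5 = 17/5 = 3.4

Step 2 — sample covariance S[i,j] = (1/(n-1)) · Σ_k (x_{k,i} - mean_i) · (x_{k,j} - mean_j), with n-1 = 4.
  S[U,U] = ((-0.8)·(-0.8) + (-2.8)·(-2.8) + (-2.8)·(-2.8) + (4.2)·(4.2) + (2.2)·(2.2)) / 4 = 38.8/4 = 9.7
  S[U,V] = ((-0.8)·(-1.4) + (-2.8)·(2.6) + (-2.8)·(-2.4) + (4.2)·(-2.4) + (2.2)·(3.6)) / 4 = -1.6/4 = -0.4
  S[V,V] = ((-1.4)·(-1.4) + (2.6)·(2.6) + (-2.4)·(-2.4) + (-2.4)·(-2.4) + (3.6)·(3.6)) / 4 = 33.2/4 = 8.3

S is symmetric (S[j,i] = S[i,j]). Assembling:

S = [[9.7, -0.4],
 [-0.4, 8.3]]


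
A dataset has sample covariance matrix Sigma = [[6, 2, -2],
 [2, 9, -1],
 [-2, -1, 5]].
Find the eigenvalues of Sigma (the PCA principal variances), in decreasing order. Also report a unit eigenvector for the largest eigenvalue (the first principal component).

Step 1 — characteristic polynomial p(λ) = det(λI - Sigma) = λ³ - tr·λ² + c_1·λ - det, where tr = trace, c_1 = sum of the principal 2×2 minors, det = det(Sigma):
  tr = 6 + 9 + 5 = 20,
  c_1 = (6·9 - (2)²) + (6·5 - (-2)²) + (9·5 - (-1)²) = 50 + 26 + 44 = 120,
  det = 6·(9·5 - (-1)²) - (2)·((2)·5 - (-1)·(-2)) + (-2)·((2)·(-1) - 9·(-2)) = 6·(44) - (2)·(8) + (-2)·(16) = 216.
  So p(λ) = λ³ - 20λ² + 120λ - 216.
Step 2 — look for an integer root (rational root theorem: any rational root is an integer divisor of 216). Testing λ = 6:
  p(6) = 216 - 720 + 720 - 216 = 0  ✓
  Dividing out (λ - 6): p(λ) = (λ - 6)(λ² - 14λ + 36).
Step 3 — remaining eigenvalues from the quadratic λ² - 14λ + 36 = 0:
  Δ = 14² - 4·36 = 196 - 144 = 52,  λ = (14 ± √52)/2 = (14 ± 7.2111)/2 ≈ 10.6056 or 3.3944.
  Sorted: λ_1 = 10.6056,  λ_2 = 6,  λ_3 = 3.3944  (check: sum = 20 = tr ✓).

Step 4 — unit eigenvector for λ_1 ≈ 10.6056: v spans the null space of (Sigma - λ_1 I), whose rows are
  r_1 = (-4.6056, 2, -2),  r_2 = (2, -1.6056, -1),  r_3 = (-2, -1, -5.6056).
  v is orthogonal to every row, so take v ∝ r_1 × r_2 = ((2)·(-1) - (-2)·(-1.6056), (-2)·(2) - (-4.6056)·(-1), (-4.6056)·(-1.6056) - (2)·(2)) ≈ (-5.2111, -8.6056, 3.3944).
  Rescale (multiply by -1 so the first nonzero entry is positive): u = (5.2111, 8.6056, -3.3944).
  ||u|| = √((5.2111)² + (8.6056)² + (-3.3944)²) = √(112.7334) ≈ 10.6176,  v_1 = u/||u|| ≈ (0.4908, 0.8105, -0.3197) (||v_1|| = 1).

λ_1 = 10.6056,  λ_2 = 6,  λ_3 = 3.3944;  v_1 ≈ (0.4908, 0.8105, -0.3197)


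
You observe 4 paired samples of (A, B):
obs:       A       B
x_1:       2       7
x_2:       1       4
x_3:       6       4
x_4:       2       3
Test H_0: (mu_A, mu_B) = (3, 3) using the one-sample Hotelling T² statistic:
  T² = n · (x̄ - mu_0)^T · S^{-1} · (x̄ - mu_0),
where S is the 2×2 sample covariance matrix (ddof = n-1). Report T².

Step 1 — sample mean vector:
  mean(A) = (2 + 1 + 6 + 2) / 4 = 11/4 = 2.75
  mean(B) = (7 + 4 + 4 + 3) / 4 = 18/4 = 4.5
  x̄ = (2.75, 4.5),  deviation x̄ - mu_0 = (2.75, 4.5) - (3, 3) = (-0.25, 1.5).

Step 2 — sample covariance matrix, S[i,j] = (1/(n-1)) · Σ_k (x_{k,i} - mean_i) · (x_{k,j} - mean_j), divisor n-1 = 3:
  S[A,A] = ((-0.75)·(-0.75) + (-1.75)·(-1.75) + (3.25)·(3.25) + (-0.75)·(-0.75)) / 3 = 14.75/3 = 4.9167
  S[A,B] = ((-0.75)·(2.5) + (-1.75)·(-0.5) + (3.25)·(-0.5) + (-0.75)·(-1.5)) / 3 = -1.5/3 = -0.5
  S[B,B] = ((2.5)·(2.5) + (-0.5)·(-0.5) + (-0.5)·(-0.5) + (-1.5)·(-1.5)) / 3 = 9/3 = 3
  S = [[4.9167, -0.5],
 [-0.5, 3]].

Step 3 — invert S. det(S) = 4.9167·3 - (-0.5)² = 14.5.
  S^{-1} = (1/det) · [[d, -b], [-b, a]] = [[0.2069, 0.0345],
 [0.0345, 0.3391]].

Step 4 — quadratic form (x̄ - mu_0)^T · S^{-1} · (x̄ - mu_0):
  S^{-1} · (x̄ - mu_0) = (0, 0.5),
  (x̄ - mu_0)^T · [...] = (-0.25)·(0) + (1.5)·(0.5) = 0.75.

Step 5 — scale by n: T² = 4 · 0.75 = 3.

T² ≈ 3


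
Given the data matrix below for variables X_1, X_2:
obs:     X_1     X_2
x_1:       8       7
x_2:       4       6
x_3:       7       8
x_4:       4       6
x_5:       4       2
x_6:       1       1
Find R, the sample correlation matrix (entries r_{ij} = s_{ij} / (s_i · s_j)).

Step 1 — column means:
  mean(X_1) = (8 + 4 + 7 + 4 + 4 + 1) / 6 = 28/6 = 4.6667
  mean(X_2) = (7 + 6 + 8 + 6 + 2 + 1) / 6 = 30/6 = 5

Step 2 — sample variances and covariances s[i,j] = (1/(n-1)) · Σ_k (x_{k,i} - mean_i) · (x_{k,j} - mean_j), with n-1 = 5:
  s[X_1,X_1] = ((3.3333)·(3.3333) + (-0.6667)·(-0.6667) + (2.3333)·(2.3333) + (-0.6667)·(-0.6667) + (-0.6667)·(-0.6667) + (-3.6667)·(-3.6667)) / 5 = 31.3333/5 = 6.2667
  s[X_1,X_2] = ((3.3333)·(2) + (-0.6667)·(1) + (2.3333)·(3) + (-0.6667)·(1) + (-0.6667)·(-3) + (-3.6667)·(-4)) / 5 = 29/5 = 5.8
  s[X_2,X_2] = ((2)·(2) + (1)·(1) + (3)·(3) + (1)·(1) + (-3)·(-3) + (-4)·(-4)) / 5 = 40/5 = 8
  Sample standard deviations s_i = √(s[i,i]):
  s(X_1) = √(6.2667) = 2.5033
  s(X_2) = √(8) = 2.8284

Step 3 — r_{ij} = s_{ij} / (s_i · s_j):
  r[X_1,X_1] = 1 (diagonal).
  r[X_1,X_2] = 5.8 / (2.5033 · 2.8284) = 5.8 / 7.0805 = 0.8192
  r[X_2,X_2] = 1 (diagonal).

R is symmetric with unit diagonal. Assembling:

R = [[1, 0.8192],
 [0.8192, 1]]


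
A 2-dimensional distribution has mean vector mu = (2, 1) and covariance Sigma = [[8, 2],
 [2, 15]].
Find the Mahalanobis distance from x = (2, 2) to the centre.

Step 1 — centre the observation: (x - mu) = (0, 1).

Step 2 — invert Sigma. det(Sigma) = 8·15 - (2)² = 116.
  Sigma^{-1} = (1/det) · [[d, -b], [-b, a]] = [[0.1293, -0.0172],
 [-0.0172, 0.069]].

Step 3 — form the quadratic (x - mu)^T · Sigma^{-1} · (x - mu):
  Sigma^{-1} · (x - mu) = (-0.0172, 0.069).
  (x - mu)^T · [Sigma^{-1} · (x - mu)] = (0)·(-0.0172) + (1)·(0.069) = 0.069.

Step 4 — take square root: d = √(0.069) ≈ 0.2626.

d(x, mu) = √(0.069) ≈ 0.2626


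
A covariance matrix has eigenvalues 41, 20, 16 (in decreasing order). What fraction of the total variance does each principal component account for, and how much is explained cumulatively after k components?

Step 1 — total variance = trace(Sigma) = Σ λ_i = 41 + 20 + 16 = 77.

Step 2 — fraction explained by component i = λ_i / Σ λ:
  PC1: 41/77 = 0.5325
  PC2: 20/77 = 0.2597
  PC3: 16/77 = 0.2078

Step 3 — cumulative fraction after k components = (λ_1 + ... + λ_k) / Σ λ:
  k = 1: 41/77 = 0.5325
  k = 2: (41 + 20)/77 = 61/77 = 0.7922
  k = 3: (41 + 20 + 16)/77 = 77/77 = 1

Summary (fraction, with percent):

explained: PC1 0.5325 (53.25%), PC2 0.2597 (25.97%), PC3 0.2078 (20.78%);  cumulative: 0.5325, 0.7922, 1


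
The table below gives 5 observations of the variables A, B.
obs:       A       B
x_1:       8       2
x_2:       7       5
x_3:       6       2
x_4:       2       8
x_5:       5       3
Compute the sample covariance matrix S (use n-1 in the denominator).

Step 1 — column means:
  mean(A) = (8 + 7 + 6 + 2 + 5) / 5 = 28/5 = 5.6
  mean(B) = (2 + 5 + 2 + 8 + 3) / 5 = 20/5 = 4

Step 2 — sample covariance S[i,j] = (1/(n-1)) · Σ_k (x_{k,i} - mean_i) · (x_{k,j} - mean_j), with n-1 = 4.
  S[A,A] = ((2.4)·(2.4) + (1.4)·(1.4) + (0.4)·(0.4) + (-3.6)·(-3.6) + (-0.6)·(-0.6)) / 4 = 21.2/4 = 5.3
  S[A,B] = ((2.4)·(-2) + (1.4)·(1) + (0.4)·(-2) + (-3.6)·(4) + (-0.6)·(-1)) / 4 = -18/4 = -4.5
  S[B,B] = ((-2)·(-2) + (1)·(1) + (-2)·(-2) + (4)·(4) + (-1)·(-1)) / 4 = 26/4 = 6.5

S is symmetric (S[j,i] = S[i,j]). Assembling:

S = [[5.3, -4.5],
 [-4.5, 6.5]]


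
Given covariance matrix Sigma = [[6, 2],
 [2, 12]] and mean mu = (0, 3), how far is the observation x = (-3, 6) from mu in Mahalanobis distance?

Step 1 — centre the observation: (x - mu) = (-3, 3).

Step 2 — invert Sigma. det(Sigma) = 6·12 - (2)² = 68.
  Sigma^{-1} = (1/det) · [[d, -b], [-b, a]] = [[0.1765, -0.0294],
 [-0.0294, 0.0882]].

Step 3 — form the quadratic (x - mu)^T · Sigma^{-1} · (x - mu):
  Sigma^{-1} · (x - mu) = (-0.6176, 0.3529).
  (x - mu)^T · [Sigma^{-1} · (x - mu)] = (-3)·(-0.6176) + (3)·(0.3529) = 2.9118.

Step 4 — take square root: d = √(2.9118) ≈ 1.7064.

d(x, mu) = √(2.9118) ≈ 1.7064


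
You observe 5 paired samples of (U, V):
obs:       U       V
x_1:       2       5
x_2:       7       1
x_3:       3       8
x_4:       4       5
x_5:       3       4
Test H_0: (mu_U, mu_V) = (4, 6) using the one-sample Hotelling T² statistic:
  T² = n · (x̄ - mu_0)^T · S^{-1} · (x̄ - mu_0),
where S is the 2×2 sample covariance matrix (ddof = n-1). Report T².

Step 1 — sample mean vector:
  mean(U) = (2 + 7 + 3 + 4 + 3) / 5 = 19/5 = 3.8
  mean(V) = (5 + 1 + 8 + 5 + 4) / 5 = 23/5 = 4.6
  x̄ = (3.8, 4.6),  deviation x̄ - mu_0 = (3.8, 4.6) - (4, 6) = (-0.2, -1.4).

Step 2 — sample covariance matrix, S[i,j] = (1/(n-1)) · Σ_k (x_{k,i} - mean_i) · (x_{k,j} - mean_j), divisor n-1 = 4:
  S[U,U] = ((-1.8)·(-1.8) + (3.2)·(3.2) + (-0.8)·(-0.8) + (0.2)·(0.2) + (-0.8)·(-0.8)) / 4 = 14.8/4 = 3.7
  S[U,V] = ((-1.8)·(0.4) + (3.2)·(-3.6) + (-0.8)·(3.4) + (0.2)·(0.4) + (-0.8)·(-0.6)) / 4 = -14.4/4 = -3.6
  S[V,V] = ((0.4)·(0.4) + (-3.6)·(-3.6) + (3.4)·(3.4) + (0.4)·(0.4) + (-0.6)·(-0.6)) / 4 = 25.2/4 = 6.3
  S = [[3.7, -3.6],
 [-3.6, 6.3]].

Step 3 — invert S. det(S) = 3.7·6.3 - (-3.6)² = 10.35.
  S^{-1} = (1/det) · [[d, -b], [-b, a]] = [[0.6087, 0.3478],
 [0.3478, 0.3575]].

Step 4 — quadratic form (x̄ - mu_0)^T · S^{-1} · (x̄ - mu_0):
  S^{-1} · (x̄ - mu_0) = (-0.6087, -0.57),
  (x̄ - mu_0)^T · [...] = (-0.2)·(-0.6087) + (-1.4)·(-0.57) = 0.9198.

Step 5 — scale by n: T² = 5 · 0.9198 = 4.599.

T² ≈ 4.599


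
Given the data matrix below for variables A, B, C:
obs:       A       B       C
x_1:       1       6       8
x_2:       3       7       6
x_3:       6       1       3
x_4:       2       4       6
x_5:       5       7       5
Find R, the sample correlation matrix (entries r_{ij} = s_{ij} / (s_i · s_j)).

Step 1 — column means:
  mean(A) = (1 + 3 + 6 + 2 + 5) / 5 = 17/5 = 3.4
  mean(B) = (6 + 7 + 1 + 4 + 7) / 5 = 25/5 = 5
  mean(C) = (8 + 6 + 3 + 6 + 5) / 5 = 28/5 = 5.6

Step 2 — sample variances and covariances s[i,j] = (1/(n-1)) · Σ_k (x_{k,i} - mean_i) · (x_{k,j} - mean_j), with n-1 = 4:
  s[A,A] = ((-2.4)·(-2.4) + (-0.4)·(-0.4) + (2.6)·(2.6) + (-1.4)·(-1.4) + (1.6)·(1.6)) / 4 = 17.2/4 = 4.3
  s[A,B] = ((-2.4)·(1) + (-0.4)·(2) + (2.6)·(-4) + (-1.4)·(-1) + (1.6)·(2)) / 4 = -9/4 = -2.25
  s[A,C] = ((-2.4)·(2.4) + (-0.4)·(0.4) + (2.6)·(-2.6) + (-1.4)·(0.4) + (1.6)·(-0.6)) / 4 = -14.2/4 = -3.55
  s[B,B] = ((1)·(1) + (2)·(2) + (-4)·(-4) + (-1)·(-1) + (2)·(2)) / 4 = 26/4 = 6.5
  s[B,C] = ((1)·(2.4) + (2)·(0.4) + (-4)·(-2.6) + (-1)·(0.4) + (2)·(-0.6)) / 4 = 12/4 = 3
  s[C,C] = ((2.4)·(2.4) + (0.4)·(0.4) + (-2.6)·(-2.6) + (0.4)·(0.4) + (-0.6)·(-0.6)) / 4 = 13.2/4 = 3.3
  Sample standard deviations s_i = √(s[i,i]):
  s(A) = √(4.3) = 2.0736
  s(B) = √(6.5) = 2.5495
  s(C) = √(3.3) = 1.8166

Step 3 — r_{ij} = s_{ij} / (s_i · s_j):
  r[A,A] = 1 (diagonal).
  r[A,B] = -2.25 / (2.0736 · 2.5495) = -2.25 / 5.2868 = -0.4256
  r[A,C] = -3.55 / (2.0736 · 1.8166) = -3.55 / 3.767 = -0.9424
  r[B,B] = 1 (diagonal).
  r[B,C] = 3 / (2.5495 · 1.8166) = 3 / 4.6314 = 0.6478
  r[C,C] = 1 (diagonal).

R is symmetric with unit diagonal. Assembling:

R = [[1, -0.4256, -0.9424],
 [-0.4256, 1, 0.6478],
 [-0.9424, 0.6478, 1]]


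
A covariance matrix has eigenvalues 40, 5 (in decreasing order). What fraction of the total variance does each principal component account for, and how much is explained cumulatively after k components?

Step 1 — total variance = trace(Sigma) = Σ λ_i = 40 + 5 = 45.

Step 2 — fraction explained by component i = λ_i / Σ λ:
  PC1: 40/45 = 0.8889
  PC2: 5/45 = 0.1111

Step 3 — cumulative fraction after k components = (λ_1 + ... + λ_k) / Σ λ:
  k = 1: 40/45 = 0.8889
  k = 2: (40 + 5)/45 = 45/45 = 1

Summary (fraction, with percent):

explained: PC1 0.8889 (88.89%), PC2 0.1111 (11.11%);  cumulative: 0.8889, 1


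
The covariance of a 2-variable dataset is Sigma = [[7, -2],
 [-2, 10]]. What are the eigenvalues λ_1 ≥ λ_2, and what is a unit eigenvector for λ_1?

Step 1 — characteristic polynomial of 2×2 Sigma:
  det(Sigma - λI) = λ² - trace · λ + det = 0.
  trace = 7 + 10 = 17, det = 7·10 - (-2)² = 66.
Step 2 — discriminant:
  Δ = trace² - 4·det = 289 - 264 = 25.
Step 3 — eigenvalues:
  λ = (trace ± √Δ)/2 = (17 ± 5)/2,
  λ_1 = 11,  λ_2 = 6.

Step 4 — unit eigenvector for λ_1: solve (Sigma - λ_1 I)v = 0. First row:
  (7 - 11)·v_x + (-2)·v_y = 0, i.e. (-4)·v_x + (-2)·v_y = 0,
  so v ∝ (b, λ_1 - a) = (-2, 4); multiply by -1 so the first entry is positive: u = (2, -4).
  ||u|| = √((2)² + (-4)²) = √(20) ≈ 4.4721,
  v_1 = u/||u|| ≈ (0.4472, -0.8944) (||v_1|| = 1).

λ_1 = 11,  λ_2 = 6;  v_1 ≈ (0.4472, -0.8944)


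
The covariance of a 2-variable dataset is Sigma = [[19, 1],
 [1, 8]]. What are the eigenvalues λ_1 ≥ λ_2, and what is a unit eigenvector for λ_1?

Step 1 — characteristic polynomial of 2×2 Sigma:
  det(Sigma - λI) = λ² - trace · λ + det = 0.
  trace = 19 + 8 = 27, det = 19·8 - (1)² = 151.
Step 2 — discriminant:
  Δ = trace² - 4·det = 729 - 604 = 125.
Step 3 — eigenvalues:
  λ = (trace ± √Δ)/2 = (27 ± 11.1803)/2,
  λ_1 = 19.0902,  λ_2 = 7.9098.

Step 4 — unit eigenvector for λ_1: solve (Sigma - λ_1 I)v = 0. First row:
  (19 - 19.0902)·v_x + (1)·v_y = 0, i.e. (-0.0902)·v_x + (1)·v_y = 0,
  so v ∝ (b, λ_1 - a) = (1, 0.0902) = u.
  ||u|| = √((1)² + (0.0902)²) = √(1.0081) ≈ 1.0041,
  v_1 = u/||u|| ≈ (0.996, 0.0898) (||v_1|| = 1).

λ_1 = 19.0902,  λ_2 = 7.9098;  v_1 ≈ (0.996, 0.0898)


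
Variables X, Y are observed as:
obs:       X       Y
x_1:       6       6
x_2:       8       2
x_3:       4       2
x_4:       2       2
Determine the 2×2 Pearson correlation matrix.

Step 1 — column means:
  mean(X) = (6 + 8 + 4 + 2) / 4 = 20/4 = 5
  mean(Y) = (6 + 2 + 2 + 2) / 4 = 12/4 = 3

Step 2 — sample variances and covariances s[i,j] = (1/(n-1)) · Σ_k (x_{k,i} - mean_i) · (x_{k,j} - mean_j), with n-1 = 3:
  s[X,X] = ((1)·(1) + (3)·(3) + (-1)·(-1) + (-3)·(-3)) / 3 = 20/3 = 6.6667
  s[X,Y] = ((1)·(3) + (3)·(-1) + (-1)·(-1) + (-3)·(-1)) / 3 = 4/3 = 1.3333
  s[Y,Y] = ((3)·(3) + (-1)·(-1) + (-1)·(-1) + (-1)·(-1)) / 3 = 12/3 = 4
  Sample standard deviations s_i = √(s[i,i]):
  s(X) = √(6.6667) = 2.582
  s(Y) = √(4) = 2

Step 3 — r_{ij} = s_{ij} / (s_i · s_j):
  r[X,X] = 1 (diagonal).
  r[X,Y] = 1.3333 / (2.582 · 2) = 1.3333 / 5.164 = 0.2582
  r[Y,Y] = 1 (diagonal).

R is symmetric with unit diagonal. Assembling:

R = [[1, 0.2582],
 [0.2582, 1]]


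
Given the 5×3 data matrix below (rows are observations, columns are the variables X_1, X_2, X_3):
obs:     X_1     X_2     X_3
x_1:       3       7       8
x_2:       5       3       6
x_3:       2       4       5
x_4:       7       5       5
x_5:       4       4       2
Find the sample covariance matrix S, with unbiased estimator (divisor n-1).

Step 1 — column means:
  mean(X_1) = (3 + 5 + 2 + 7 + 4) / 5 = 21/5 = 4.2
  mean(X_2) = (7 + 3 + 4 + 5 + 4) / 5 = 23/5 = 4.6
  mean(X_3) = (8 + 6 + 5 + 5 + 2) / 5 = 26/5 = 5.2

Step 2 — sample covariance S[i,j] = (1/(n-1)) · Σ_k (x_{k,i} - mean_i) · (x_{k,j} - mean_j), with n-1 = 4.
  S[X_1,X_1] = ((-1.2)·(-1.2) + (0.8)·(0.8) + (-2.2)·(-2.2) + (2.8)·(2.8) + (-0.2)·(-0.2)) / 4 = 14.8/4 = 3.7
  S[X_1,X_2] = ((-1.2)·(2.4) + (0.8)·(-1.6) + (-2.2)·(-0.6) + (2.8)·(0.4) + (-0.2)·(-0.6)) / 4 = -1.6/4 = -0.4
  S[X_1,X_3] = ((-1.2)·(2.8) + (0.8)·(0.8) + (-2.2)·(-0.2) + (2.8)·(-0.2) + (-0.2)·(-3.2)) / 4 = -2.2/4 = -0.55
  S[X_2,X_2] = ((2.4)·(2.4) + (-1.6)·(-1.6) + (-0.6)·(-0.6) + (0.4)·(0.4) + (-0.6)·(-0.6)) / 4 = 9.2/4 = 2.3
  S[X_2,X_3] = ((2.4)·(2.8) + (-1.6)·(0.8) + (-0.6)·(-0.2) + (0.4)·(-0.2) + (-0.6)·(-3.2)) / 4 = 7.4/4 = 1.85
  S[X_3,X_3] = ((2.8)·(2.8) + (0.8)·(0.8) + (-0.2)·(-0.2) + (-0.2)·(-0.2) + (-3.2)·(-3.2)) / 4 = 18.8/4 = 4.7

S is symmetric (S[j,i] = S[i,j]). Assembling:

S = [[3.7, -0.4, -0.55],
 [-0.4, 2.3, 1.85],
 [-0.55, 1.85, 4.7]]


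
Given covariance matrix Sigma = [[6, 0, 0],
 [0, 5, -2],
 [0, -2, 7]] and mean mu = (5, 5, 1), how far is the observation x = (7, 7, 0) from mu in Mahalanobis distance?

Step 1 — centre the observation: (x - mu) = (2, 2, -1).

Step 2 — invert Sigma (cofactor / det for 3×3, or solve directly):
  Sigma^{-1} = [[0.1667, 0, 0],
 [0, 0.2258, 0.0645],
 [0, 0.0645, 0.1613]].

Step 3 — form the quadratic (x - mu)^T · Sigma^{-1} · (x - mu):
  Sigma^{-1} · (x - mu) = (0.3333, 0.3871, -0.0323).
  (x - mu)^T · [Sigma^{-1} · (x - mu)] = (2)·(0.3333) + (2)·(0.3871) + (-1)·(-0.0323) = 1.4731.

Step 4 — take square root: d = √(1.4731) ≈ 1.2137.

d(x, mu) = √(1.4731) ≈ 1.2137


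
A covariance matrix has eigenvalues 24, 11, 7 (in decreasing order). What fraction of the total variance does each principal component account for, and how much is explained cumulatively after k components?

Step 1 — total variance = trace(Sigma) = Σ λ_i = 24 + 11 + 7 = 42.

Step 2 — fraction explained by component i = λ_i / Σ λ:
  PC1: 24/42 = 0.5714
  PC2: 11/42 = 0.2619
  PC3: 7/42 = 0.1667

Step 3 — cumulative fraction after k components = (λ_1 + ... + λ_k) / Σ λ:
  k = 1: 24/42 = 0.5714
  k = 2: (24 + 11)/42 = 35/42 = 0.8333
  k = 3: (24 + 11 + 7)/42 = 42/42 = 1

Summary (fraction, with percent):

explained: PC1 0.5714 (57.14%), PC2 0.2619 (26.19%), PC3 0.1667 (16.67%);  cumulative: 0.5714, 0.8333, 1


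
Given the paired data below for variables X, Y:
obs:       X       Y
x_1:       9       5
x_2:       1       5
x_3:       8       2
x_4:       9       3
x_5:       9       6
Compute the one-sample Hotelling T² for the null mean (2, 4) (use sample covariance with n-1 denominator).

Step 1 — sample mean vector:
  mean(X) = (9 + 1 + 8 + 9 + 9) / 5 = 36/5 = 7.2
  mean(Y) = (5 + 5 + 2 + 3 + 6) / 5 = 21/5 = 4.2
  x̄ = (7.2, 4.2),  deviation x̄ - mu_0 = (7.2, 4.2) - (2, 4) = (5.2, 0.2).

Step 2 — sample covariance matrix, S[i,j] = (1/(n-1)) · Σ_k (x_{k,i} - mean_i) · (x_{k,j} - mean_j), divisor n-1 = 4:
  S[X,X] = ((1.8)·(1.8) + (-6.2)·(-6.2) + (0.8)·(0.8) + (1.8)·(1.8) + (1.8)·(1.8)) / 4 = 48.8/4 = 12.2
  S[X,Y] = ((1.8)·(0.8) + (-6.2)·(0.8) + (0.8)·(-2.2) + (1.8)·(-1.2) + (1.8)·(1.8)) / 4 = -4.2/4 = -1.05
  S[Y,Y] = ((0.8)·(0.8) + (0.8)·(0.8) + (-2.2)·(-2.2) + (-1.2)·(-1.2) + (1.8)·(1.8)) / 4 = 10.8/4 = 2.7
  S = [[12.2, -1.05],
 [-1.05, 2.7]].

Step 3 — invert S. det(S) = 12.2·2.7 - (-1.05)² = 31.8375.
  S^{-1} = (1/det) · [[d, -b], [-b, a]] = [[0.0848, 0.033],
 [0.033, 0.3832]].

Step 4 — quadratic form (x̄ - mu_0)^T · S^{-1} · (x̄ - mu_0):
  S^{-1} · (x̄ - mu_0) = (0.4476, 0.2481),
  (x̄ - mu_0)^T · [...] = (5.2)·(0.4476) + (0.2)·(0.2481) = 2.3771.

Step 5 — scale by n: T² = 5 · 2.3771 = 11.8854.

T² ≈ 11.8854


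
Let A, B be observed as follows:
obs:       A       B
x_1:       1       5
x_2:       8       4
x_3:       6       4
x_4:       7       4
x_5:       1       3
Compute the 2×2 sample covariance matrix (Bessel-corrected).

Step 1 — column means:
  mean(A) = (1 + 8 + 6 + 7 + 1) / 5 = 23/5 = 4.6
  mean(B) = (5 + 4 + 4 + 4 + 3) / 5 = 20/5 = 4

Step 2 — sample covariance S[i,j] = (1/(n-1)) · Σ_k (x_{k,i} - mean_i) · (x_{k,j} - mean_j), with n-1 = 4.
  S[A,A] = ((-3.6)·(-3.6) + (3.4)·(3.4) + (1.4)·(1.4) + (2.4)·(2.4) + (-3.6)·(-3.6)) / 4 = 45.2/4 = 11.3
  S[A,B] = ((-3.6)·(1) + (3.4)·(0) + (1.4)·(0) + (2.4)·(0) + (-3.6)·(-1)) / 4 = 0/4 = 0
  S[B,B] = ((1)·(1) + (0)·(0) + (0)·(0) + (0)·(0) + (-1)·(-1)) / 4 = 2/4 = 0.5

S is symmetric (S[j,i] = S[i,j]). Assembling:

S = [[11.3, 0],
 [0, 0.5]]


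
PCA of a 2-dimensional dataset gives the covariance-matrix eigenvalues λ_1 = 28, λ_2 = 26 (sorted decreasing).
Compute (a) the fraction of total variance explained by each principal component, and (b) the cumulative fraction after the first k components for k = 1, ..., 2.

Step 1 — total variance = trace(Sigma) = Σ λ_i = 28 + 26 = 54.

Step 2 — fraction explained by component i = λ_i / Σ λ:
  PC1: 28/54 = 0.5185
  PC2: 26/54 = 0.4815

Step 3 — cumulative fraction after k components = (λ_1 + ... + λ_k) / Σ λ:
  k = 1: 28/54 = 0.5185
  k = 2: (28 + 26)/54 = 54/54 = 1

Summary (fraction, with percent):

explained: PC1 0.5185 (51.85%), PC2 0.4815 (48.15%);  cumulative: 0.5185, 1


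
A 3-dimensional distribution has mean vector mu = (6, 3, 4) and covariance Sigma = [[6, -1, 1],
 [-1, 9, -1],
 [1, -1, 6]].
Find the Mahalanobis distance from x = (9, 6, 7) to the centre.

Step 1 — centre the observation: (x - mu) = (3, 3, 3).

Step 2 — invert Sigma (cofactor / det for 3×3, or solve directly):
  Sigma^{-1} = [[0.1738, 0.0164, -0.0262],
 [0.0164, 0.1148, 0.0164],
 [-0.0262, 0.0164, 0.1738]].

Step 3 — form the quadratic (x - mu)^T · Sigma^{-1} · (x - mu):
  Sigma^{-1} · (x - mu) = (0.4918, 0.4426, 0.4918).
  (x - mu)^T · [Sigma^{-1} · (x - mu)] = (3)·(0.4918) + (3)·(0.4426) + (3)·(0.4918) = 4.2787.

Step 4 — take square root: d = √(4.2787) ≈ 2.0685.

d(x, mu) = √(4.2787) ≈ 2.0685


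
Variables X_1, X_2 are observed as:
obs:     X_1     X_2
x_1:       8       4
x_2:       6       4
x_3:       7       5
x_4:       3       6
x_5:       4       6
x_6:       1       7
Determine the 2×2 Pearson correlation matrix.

Step 1 — column means:
  mean(X_1) = (8 + 6 + 7 + 3 + 4 + 1) / 6 = 29/6 = 4.8333
  mean(X_2) = (4 + 4 + 5 + 6 + 6 + 7) / 6 = 32/6 = 5.3333

Step 2 — sample variances and covariances s[i,j] = (1/(n-1)) · Σ_k (x_{k,i} - mean_i) · (x_{k,j} - mean_j), with n-1 = 5:
  s[X_1,X_1] = ((3.1667)·(3.1667) + (1.1667)·(1.1667) + (2.1667)·(2.1667) + (-1.8333)·(-1.8333) + (-0.8333)·(-0.8333) + (-3.8333)·(-3.8333)) / 5 = 34.8333/5 = 6.9667
  s[X_1,X_2] = ((3.1667)·(-1.3333) + (1.1667)·(-1.3333) + (2.1667)·(-0.3333) + (-1.8333)·(0.6667) + (-0.8333)·(0.6667) + (-3.8333)·(1.6667)) / 5 = -14.6667/5 = -2.9333
  s[X_2,X_2] = ((-1.3333)·(-1.3333) + (-1.3333)·(-1.3333) + (-0.3333)·(-0.3333) + (0.6667)·(0.6667) + (0.6667)·(0.6667) + (1.6667)·(1.6667)) / 5 = 7.3333/5 = 1.4667
  Sample standard deviations s_i = √(s[i,i]):
  s(X_1) = √(6.9667) = 2.6394
  s(X_2) = √(1.4667) = 1.2111

Step 3 — r_{ij} = s_{ij} / (s_i · s_j):
  r[X_1,X_1] = 1 (diagonal).
  r[X_1,X_2] = -2.9333 / (2.6394 · 1.2111) = -2.9333 / 3.1965 = -0.9177
  r[X_2,X_2] = 1 (diagonal).

R is symmetric with unit diagonal. Assembling:

R = [[1, -0.9177],
 [-0.9177, 1]]


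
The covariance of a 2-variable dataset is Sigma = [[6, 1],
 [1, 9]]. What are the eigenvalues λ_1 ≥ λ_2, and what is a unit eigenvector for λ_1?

Step 1 — characteristic polynomial of 2×2 Sigma:
  det(Sigma - λI) = λ² - trace · λ + det = 0.
  trace = 6 + 9 = 15, det = 6·9 - (1)² = 53.
Step 2 — discriminant:
  Δ = trace² - 4·det = 225 - 212 = 13.
Step 3 — eigenvalues:
  λ = (trace ± √Δ)/2 = (15 ± 3.6056)/2,
  λ_1 = 9.3028,  λ_2 = 5.6972.

Step 4 — unit eigenvector for λ_1: solve (Sigma - λ_1 I)v = 0. First row:
  (6 - 9.3028)·v_x + (1)·v_y = 0, i.e. (-3.3028)·v_x + (1)·v_y = 0,
  so v ∝ (b, λ_1 - a) = (1, 3.3028) = u.
  ||u|| = √((1)² + (3.3028)²) = √(11.9083) ≈ 3.4508,
  v_1 = u/||u|| ≈ (0.2898, 0.9571) (||v_1|| = 1).

λ_1 = 9.3028,  λ_2 = 5.6972;  v_1 ≈ (0.2898, 0.9571)


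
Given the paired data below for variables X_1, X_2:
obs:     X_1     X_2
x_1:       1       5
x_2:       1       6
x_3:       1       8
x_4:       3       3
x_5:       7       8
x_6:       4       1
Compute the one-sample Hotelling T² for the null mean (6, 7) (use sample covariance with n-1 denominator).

Step 1 — sample mean vector:
  mean(X_1) = (1 + 1 + 1 + 3 + 7 + 4) / 6 = 17/6 = 2.8333
  mean(X_2) = (5 + 6 + 8 + 3 + 8 + 1) / 6 = 31/6 = 5.1667
  x̄ = (2.8333, 5.1667),  deviation x̄ - mu_0 = (2.8333, 5.1667) - (6, 7) = (-3.1667, -1.8333).

Step 2 — sample covariance matrix, S[i,j] = (1/(n-1)) · Σ_k (x_{k,i} - mean_i) · (x_{k,j} - mean_j), divisor n-1 = 5:
  S[X_1,X_1] = ((-1.8333)·(-1.8333) + (-1.8333)·(-1.8333) + (-1.8333)·(-1.8333) + (0.1667)·(0.1667) + (4.1667)·(4.1667) + (1.1667)·(1.1667)) / 5 = 28.8333/5 = 5.7667
  S[X_1,X_2] = ((-1.8333)·(-0.1667) + (-1.8333)·(0.8333) + (-1.8333)·(2.8333) + (0.1667)·(-2.1667) + (4.1667)·(2.8333) + (1.1667)·(-4.1667)) / 5 = 0.1667/5 = 0.0333
  S[X_2,X_2] = ((-0.1667)·(-0.1667) + (0.8333)·(0.8333) + (2.8333)·(2.8333) + (-2.1667)·(-2.1667) + (2.8333)·(2.8333) + (-4.1667)·(-4.1667)) / 5 = 38.8333/5 = 7.7667
  S = [[5.7667, 0.0333],
 [0.0333, 7.7667]].

Step 3 — invert S. det(S) = 5.7667·7.7667 - (0.0333)² = 44.7867.
  S^{-1} = (1/det) · [[d, -b], [-b, a]] = [[0.1734, -0.0007],
 [-0.0007, 0.1288]].

Step 4 — quadratic form (x̄ - mu_0)^T · S^{-1} · (x̄ - mu_0):
  S^{-1} · (x̄ - mu_0) = (-0.5478, -0.2337),
  (x̄ - mu_0)^T · [...] = (-3.1667)·(-0.5478) + (-1.8333)·(-0.2337) = 2.1631.

Step 5 — scale by n: T² = 6 · 2.1631 = 12.9786.

T² ≈ 12.9786


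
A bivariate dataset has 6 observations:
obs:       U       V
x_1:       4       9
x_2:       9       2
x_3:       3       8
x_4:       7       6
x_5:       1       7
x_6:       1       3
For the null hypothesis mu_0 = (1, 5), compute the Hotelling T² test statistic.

Step 1 — sample mean vector:
  mean(U) = (4 + 9 + 3 + 7 + 1 + 1) / 6 = 25/6 = 4.1667
  mean(V) = (9 + 2 + 8 + 6 + 7 + 3) / 6 = 35/6 = 5.8333
  x̄ = (4.1667, 5.8333),  deviation x̄ - mu_0 = (4.1667, 5.8333) - (1, 5) = (3.1667, 0.8333).

Step 2 — sample covariance matrix, S[i,j] = (1/(n-1)) · Σ_k (x_{k,i} - mean_i) · (x_{k,j} - mean_j), divisor n-1 = 5:
  S[U,U] = ((-0.1667)·(-0.1667) + (4.8333)·(4.8333) + (-1.1667)·(-1.1667) + (2.8333)·(2.8333) + (-3.1667)·(-3.1667) + (-3.1667)·(-3.1667)) / 5 = 52.8333/5 = 10.5667
  S[U,V] = ((-0.1667)·(3.1667) + (4.8333)·(-3.8333) + (-1.1667)·(2.1667) + (2.8333)·(0.1667) + (-3.1667)·(1.1667) + (-3.1667)·(-2.8333)) / 5 = -15.8333/5 = -3.1667
  S[V,V] = ((3.1667)·(3.1667) + (-3.8333)·(-3.8333) + (2.1667)·(2.1667) + (0.1667)·(0.1667) + (1.1667)·(1.1667) + (-2.8333)·(-2.8333)) / 5 = 38.8333/5 = 7.7667
  S = [[10.5667, -3.1667],
 [-3.1667, 7.7667]].

Step 3 — invert S. det(S) = 10.5667·7.7667 - (-3.1667)² = 72.04.
  S^{-1} = (1/det) · [[d, -b], [-b, a]] = [[0.1078, 0.044],
 [0.044, 0.1467]].

Step 4 — quadratic form (x̄ - mu_0)^T · S^{-1} · (x̄ - mu_0):
  S^{-1} · (x̄ - mu_0) = (0.378, 0.2614),
  (x̄ - mu_0)^T · [...] = (3.1667)·(0.378) + (0.8333)·(0.2614) = 1.415.

Step 5 — scale by n: T² = 6 · 1.415 = 8.4897.

T² ≈ 8.4897


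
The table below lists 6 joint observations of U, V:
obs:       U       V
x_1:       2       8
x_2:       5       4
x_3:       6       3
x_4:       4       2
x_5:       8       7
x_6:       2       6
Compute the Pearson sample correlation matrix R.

Step 1 — column means:
  mean(U) = (2 + 5 + 6 + 4 + 8 + 2) / 6 = 27/6 = 4.5
  mean(V) = (8 + 4 + 3 + 2 + 7 + 6) / 6 = 30/6 = 5

Step 2 — sample variances and covariances s[i,j] = (1/(n-1)) · Σ_k (x_{k,i} - mean_i) · (x_{k,j} - mean_j), with n-1 = 5:
  s[U,U] = ((-2.5)·(-2.5) + (0.5)·(0.5) + (1.5)·(1.5) + (-0.5)·(-0.5) + (3.5)·(3.5) + (-2.5)·(-2.5)) / 5 = 27.5/5 = 5.5
  s[U,V] = ((-2.5)·(3) + (0.5)·(-1) + (1.5)·(-2) + (-0.5)·(-3) + (3.5)·(2) + (-2.5)·(1)) / 5 = -5/5 = -1
  s[V,V] = ((3)·(3) + (-1)·(-1) + (-2)·(-2) + (-3)·(-3) + (2)·(2) + (1)·(1)) / 5 = 28/5 = 5.6
  Sample standard deviations s_i = √(s[i,i]):
  s(U) = √(5.5) = 2.3452
  s(V) = √(5.6) = 2.3664

Step 3 — r_{ij} = s_{ij} / (s_i · s_j):
  r[U,U] = 1 (diagonal).
  r[U,V] = -1 / (2.3452 · 2.3664) = -1 / 5.5498 = -0.1802
  r[V,V] = 1 (diagonal).

R is symmetric with unit diagonal. Assembling:

R = [[1, -0.1802],
 [-0.1802, 1]]


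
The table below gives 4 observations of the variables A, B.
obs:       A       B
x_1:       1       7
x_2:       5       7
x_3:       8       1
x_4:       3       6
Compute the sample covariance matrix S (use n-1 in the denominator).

Step 1 — column means:
  mean(A) = (1 + 5 + 8 + 3) / 4 = 17/4 = 4.25
  mean(B) = (7 + 7 + 1 + 6) / 4 = 21/4 = 5.25

Step 2 — sample covariance S[i,j] = (1/(n-1)) · Σ_k (x_{k,i} - mean_i) · (x_{k,j} - mean_j), with n-1 = 3.
  S[A,A] = ((-3.25)·(-3.25) + (0.75)·(0.75) + (3.75)·(3.75) + (-1.25)·(-1.25)) / 3 = 26.75/3 = 8.9167
  S[A,B] = ((-3.25)·(1.75) + (0.75)·(1.75) + (3.75)·(-4.25) + (-1.25)·(0.75)) / 3 = -21.25/3 = -7.0833
  S[B,B] = ((1.75)·(1.75) + (1.75)·(1.75) + (-4.25)·(-4.25) + (0.75)·(0.75)) / 3 = 24.75/3 = 8.25

S is symmetric (S[j,i] = S[i,j]). Assembling:

S = [[8.9167, -7.0833],
 [-7.0833, 8.25]]


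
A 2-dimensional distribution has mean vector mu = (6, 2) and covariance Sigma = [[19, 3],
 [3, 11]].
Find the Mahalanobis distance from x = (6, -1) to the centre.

Step 1 — centre the observation: (x - mu) = (0, -3).

Step 2 — invert Sigma. det(Sigma) = 19·11 - (3)² = 200.
  Sigma^{-1} = (1/det) · [[d, -b], [-b, a]] = [[0.055, -0.015],
 [-0.015, 0.095]].

Step 3 — form the quadratic (x - mu)^T · Sigma^{-1} · (x - mu):
  Sigma^{-1} · (x - mu) = (0.045, -0.285).
  (x - mu)^T · [Sigma^{-1} · (x - mu)] = (0)·(0.045) + (-3)·(-0.285) = 0.855.

Step 4 — take square root: d = √(0.855) ≈ 0.9247.

d(x, mu) = √(0.855) ≈ 0.9247


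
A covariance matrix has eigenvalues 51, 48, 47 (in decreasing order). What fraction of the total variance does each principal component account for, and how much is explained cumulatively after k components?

Step 1 — total variance = trace(Sigma) = Σ λ_i = 51 + 48 + 47 = 146.

Step 2 — fraction explained by component i = λ_i / Σ λ:
  PC1: 51/146 = 0.3493
  PC2: 48/146 = 0.3288
  PC3: 47/146 = 0.3219

Step 3 — cumulative fraction after k components = (λ_1 + ... + λ_k) / Σ λ:
  k = 1: 51/146 = 0.3493
  k = 2: (51 + 48)/146 = 99/146 = 0.6781
  k = 3: (51 + 48 + 47)/146 = 146/146 = 1

Summary (fraction, with percent):

explained: PC1 0.3493 (34.93%), PC2 0.3288 (32.88%), PC3 0.3219 (32.19%);  cumulative: 0.3493, 0.6781, 1


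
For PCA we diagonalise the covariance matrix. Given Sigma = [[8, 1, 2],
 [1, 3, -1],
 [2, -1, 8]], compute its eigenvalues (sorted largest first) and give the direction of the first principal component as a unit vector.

Step 1 — characteristic polynomial p(λ) = det(λI - Sigma) = λ³ - tr·λ² + c_1·λ - det, where tr = trace, c_1 = sum of the principal 2×2 minors, det = det(Sigma):
  tr = 8 + 3 + 8 = 19,
  c_1 = (8·3 - (1)²) + (8·8 - (2)²) + (3·8 - (-1)²) = 23 + 60 + 23 = 106,
  det = 8·(3·8 - (-1)²) - (1)·((1)·8 - (-1)·(2)) + (2)·((1)·(-1) - 3·(2)) = 8·(23) - (1)·(10) + (2)·(-7) = 160.
  So p(λ) = λ³ - 19λ² + 106λ - 160.
Step 2 — look for an integer root (rational root theorem: any rational root is an integer divisor of 160). Testing λ = 10:
  p(10) = 1000 - 1900 + 1060 - 160 = 0  ✓
  Dividing out (λ - 10): p(λ) = (λ - 10)(λ² - 9λ + 16).
Step 3 — remaining eigenvalues from the quadratic λ² - 9λ + 16 = 0:
  Δ = 9² - 4·16 = 81 - 64 = 17,  λ = (9 ± √17)/2 = (9 ± 4.1231)/2 ≈ 6.5616 or 2.4384.
  Sorted: λ_1 = 10,  λ_2 = 6.5616,  λ_3 = 2.4384  (check: sum = 19 = tr ✓).

Step 4 — unit eigenvector for λ_1 = 10: v spans the null space of (Sigma - λ_1 I), whose rows are
  r_1 = (-2, 1, 2),  r_2 = (1, -7, -1),  r_3 = (2, -1, -2).
  v is orthogonal to every row, so take v ∝ r_1 × r_2 = ((1)·(-1) - (2)·(-7), (2)·(1) - (-2)·(-1), (-2)·(-7) - (1)·(1)) = (13, 0, 13).
  Rescale (divide by 13): u = (1, 0, 1).
  ||u|| = √((1)² + (0)² + (1)²) = √(2) ≈ 1.4142,  v_1 = u/||u|| ≈ (0.7071, 0, 0.7071) (||v_1|| = 1).

λ_1 = 10,  λ_2 = 6.5616,  λ_3 = 2.4384;  v_1 ≈ (0.7071, 0, 0.7071)


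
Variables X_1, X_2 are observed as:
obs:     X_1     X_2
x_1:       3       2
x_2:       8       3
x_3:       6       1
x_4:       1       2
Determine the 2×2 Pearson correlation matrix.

Step 1 — column means:
  mean(X_1) = (3 + 8 + 6 + 1) / 4 = 18/4 = 4.5
  mean(X_2) = (2 + 3 + 1 + 2) / 4 = 8/4 = 2

Step 2 — sample variances and covariances s[i,j] = (1/(n-1)) · Σ_k (x_{k,i} - mean_i) · (x_{k,j} - mean_j), with n-1 = 3:
  s[X_1,X_1] = ((-1.5)·(-1.5) + (3.5)·(3.5) + (1.5)·(1.5) + (-3.5)·(-3.5)) / 3 = 29/3 = 9.6667
  s[X_1,X_2] = ((-1.5)·(0) + (3.5)·(1) + (1.5)·(-1) + (-3.5)·(0)) / 3 = 2/3 = 0.6667
  s[X_2,X_2] = ((0)·(0) + (1)·(1) + (-1)·(-1) + (0)·(0)) / 3 = 2/3 = 0.6667
  Sample standard deviations s_i = √(s[i,i]):
  s(X_1) = √(9.6667) = 3.1091
  s(X_2) = √(0.6667) = 0.8165

Step 3 — r_{ij} = s_{ij} / (s_i · s_j):
  r[X_1,X_1] = 1 (diagonal).
  r[X_1,X_2] = 0.6667 / (3.1091 · 0.8165) = 0.6667 / 2.5386 = 0.2626
  r[X_2,X_2] = 1 (diagonal).

R is symmetric with unit diagonal. Assembling:

R = [[1, 0.2626],
 [0.2626, 1]]


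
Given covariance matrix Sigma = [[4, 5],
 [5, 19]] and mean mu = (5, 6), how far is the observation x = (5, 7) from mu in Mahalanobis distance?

Step 1 — centre the observation: (x - mu) = (0, 1).

Step 2 — invert Sigma. det(Sigma) = 4·19 - (5)² = 51.
  Sigma^{-1} = (1/det) · [[d, -b], [-b, a]] = [[0.3725, -0.098],
 [-0.098, 0.0784]].

Step 3 — form the quadratic (x - mu)^T · Sigma^{-1} · (x - mu):
  Sigma^{-1} · (x - mu) = (-0.098, 0.0784).
  (x - mu)^T · [Sigma^{-1} · (x - mu)] = (0)·(-0.098) + (1)·(0.0784) = 0.0784.

Step 4 — take square root: d = √(0.0784) ≈ 0.2801.

d(x, mu) = √(0.0784) ≈ 0.2801


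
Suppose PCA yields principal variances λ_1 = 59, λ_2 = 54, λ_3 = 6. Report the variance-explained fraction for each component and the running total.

Step 1 — total variance = trace(Sigma) = Σ λ_i = 59 + 54 + 6 = 119.

Step 2 — fraction explained by component i = λ_i / Σ λ:
  PC1: 59/119 = 0.4958
  PC2: 54/119 = 0.4538
  PC3: 6/119 = 0.0504

Step 3 — cumulative fraction after k components = (λ_1 + ... + λ_k) / Σ λ:
  k = 1: 59/119 = 0.4958
  k = 2: (59 + 54)/119 = 113/119 = 0.9496
  k = 3: (59 + 54 + 6)/119 = 119/119 = 1

Summary (fraction, with percent):

explained: PC1 0.4958 (49.58%), PC2 0.4538 (45.38%), PC3 0.0504 (5.04%);  cumulative: 0.4958, 0.9496, 1


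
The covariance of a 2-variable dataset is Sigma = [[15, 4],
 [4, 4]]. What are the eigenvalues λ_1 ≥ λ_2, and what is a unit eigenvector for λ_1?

Step 1 — characteristic polynomial of 2×2 Sigma:
  det(Sigma - λI) = λ² - trace · λ + det = 0.
  trace = 15 + 4 = 19, det = 15·4 - (4)² = 44.
Step 2 — discriminant:
  Δ = trace² - 4·det = 361 - 176 = 185.
Step 3 — eigenvalues:
  λ = (trace ± √Δ)/2 = (19 ± 13.6015)/2,
  λ_1 = 16.3007,  λ_2 = 2.6993.

Step 4 — unit eigenvector for λ_1: solve (Sigma - λ_1 I)v = 0. First row:
  (15 - 16.3007)·v_x + (4)·v_y = 0, i.e. (-1.3007)·v_x + (4)·v_y = 0,
  so v ∝ (b, λ_1 - a) = (4, 1.3007) = u.
  ||u|| = √((4)² + (1.3007)²) = √(17.6919) ≈ 4.2062,
  v_1 = u/||u|| ≈ (0.951, 0.3092) (||v_1|| = 1).

λ_1 = 16.3007,  λ_2 = 2.6993;  v_1 ≈ (0.951, 0.3092)


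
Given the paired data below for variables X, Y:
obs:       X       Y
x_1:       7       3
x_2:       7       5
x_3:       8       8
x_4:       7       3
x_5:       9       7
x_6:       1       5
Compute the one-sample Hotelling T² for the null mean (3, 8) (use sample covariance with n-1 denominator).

Step 1 — sample mean vector:
  mean(X) = (7 + 7 + 8 + 7 + 9 + 1) / 6 = 39/6 = 6.5
  mean(Y) = (3 + 5 + 8 + 3 + 7 + 5) / 6 = 31/6 = 5.1667
  x̄ = (6.5, 5.1667),  deviation x̄ - mu_0 = (6.5, 5.1667) - (3, 8) = (3.5, -2.8333).

Step 2 — sample covariance matrix, S[i,j] = (1/(n-1)) · Σ_k (x_{k,i} - mean_i) · (x_{k,j} - mean_j), divisor n-1 = 5:
  S[X,X] = ((0.5)·(0.5) + (0.5)·(0.5) + (1.5)·(1.5) + (0.5)·(0.5) + (2.5)·(2.5) + (-5.5)·(-5.5)) / 5 = 39.5/5 = 7.9
  S[X,Y] = ((0.5)·(-2.1667) + (0.5)·(-0.1667) + (1.5)·(2.8333) + (0.5)·(-2.1667) + (2.5)·(1.8333) + (-5.5)·(-0.1667)) / 5 = 7.5/5 = 1.5
  S[Y,Y] = ((-2.1667)·(-2.1667) + (-0.1667)·(-0.1667) + (2.8333)·(2.8333) + (-2.1667)·(-2.1667) + (1.8333)·(1.8333) + (-0.1667)·(-0.1667)) / 5 = 20.8333/5 = 4.1667
  S = [[7.9, 1.5],
 [1.5, 4.1667]].

Step 3 — invert S. det(S) = 7.9·4.1667 - (1.5)² = 30.6667.
  S^{-1} = (1/det) · [[d, -b], [-b, a]] = [[0.1359, -0.0489],
 [-0.0489, 0.2576]].

Step 4 — quadratic form (x̄ - mu_0)^T · S^{-1} · (x̄ - mu_0):
  S^{-1} · (x̄ - mu_0) = (0.6141, -0.9011),
  (x̄ - mu_0)^T · [...] = (3.5)·(0.6141) + (-2.8333)·(-0.9011) = 4.7025.

Step 5 — scale by n: T² = 6 · 4.7025 = 28.2152.

T² ≈ 28.2152
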